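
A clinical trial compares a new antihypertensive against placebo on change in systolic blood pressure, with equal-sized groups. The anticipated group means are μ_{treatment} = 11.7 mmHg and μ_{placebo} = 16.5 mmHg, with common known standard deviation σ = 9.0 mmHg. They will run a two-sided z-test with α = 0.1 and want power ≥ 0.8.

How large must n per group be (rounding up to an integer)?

n = 44 per group

Standardized effect: d = |μ_{treatment} − μ_{placebo}| / σ = |11.7 − 16.5| / 9.0 = 0.5333
For power 0.8 need Φ(δ − z_{0.05}) = 0.8, so δ = z_{0.05} + z_{0.20} = 1.645 + 0.842 = 2.486.
(The Φ(−δ − z_{α/2}) term is vanishingly small for δ > 0 and is dropped in the standard sample-size formula.)
δ = d·√(n/2) ⇒ n = 2(δ/d)² = 2 × (2.486 / 0.5333)² = 43.47.
Round up to the next whole unit.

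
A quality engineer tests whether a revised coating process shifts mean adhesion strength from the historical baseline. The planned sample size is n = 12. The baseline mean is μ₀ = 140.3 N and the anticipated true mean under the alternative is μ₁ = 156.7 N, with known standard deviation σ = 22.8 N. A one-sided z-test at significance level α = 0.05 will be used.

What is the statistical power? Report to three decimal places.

Standardized effect: d = |μ₁ − μ₀| / σ = |156.7 − 140.3| / 22.8 = 0.7193
Noncentrality parameter: λ = d·√n = 0.7193 × √12 = 2.4917
One-sided α = 0.05 → critical value z_{0.05} = 1.645.
Power = Φ(λ − 1.645) = Φ(0.847) = 0.8015.

Power ≈ 0.801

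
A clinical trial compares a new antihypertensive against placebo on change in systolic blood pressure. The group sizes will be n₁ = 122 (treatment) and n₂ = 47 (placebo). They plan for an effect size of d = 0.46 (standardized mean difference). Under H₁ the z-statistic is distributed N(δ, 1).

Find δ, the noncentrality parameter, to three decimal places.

The noncentrality parameter scales effect size by the design's sample-size factor: δ = d / √(1/n₁ + 1/n₂) = 0.46 / √(1/122 + 1/47) = 2.6794

δ ≈ 2.679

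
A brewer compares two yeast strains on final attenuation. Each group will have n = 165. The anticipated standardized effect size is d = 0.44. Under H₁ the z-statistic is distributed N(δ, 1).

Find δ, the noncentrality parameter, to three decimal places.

δ = d·√(n/2) = 0.44 × √(165/2) = 3.9965

δ ≈ 3.996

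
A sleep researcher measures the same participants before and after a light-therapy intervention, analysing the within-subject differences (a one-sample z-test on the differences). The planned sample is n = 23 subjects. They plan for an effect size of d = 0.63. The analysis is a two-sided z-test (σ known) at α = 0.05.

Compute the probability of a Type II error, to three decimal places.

β ≈ 0.144

Noncentrality parameter: δ = d·√n = 0.63 × √23 = 3.0214
Two-sided α = 0.05 → critical value z_{0.025} = 1.960.
Power = Φ(δ − 1.960) + Φ(−δ − 1.960) = Φ(1.061) + Φ(-4.981) = 0.8557 + 0.0000 = 0.8557.
Type II error: β = 1 − power = 1 − 0.8557 = 0.1443.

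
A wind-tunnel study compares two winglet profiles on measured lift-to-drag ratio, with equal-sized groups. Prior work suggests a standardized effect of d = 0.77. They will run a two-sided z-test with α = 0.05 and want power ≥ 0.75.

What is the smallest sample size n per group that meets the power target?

For power 0.75 need Φ(δ − z_{0.025}) = 0.75, so δ = z_{0.025} + z_{0.25} = 1.960 + 0.674 = 2.634.
(Ignoring the negligible lower-tail rejection probability gives the usual closed-form inversion.)
δ = d·√(n/2) ⇒ n = 2(δ/d)² = 2 × (2.634 / 0.77)² = 23.41.
Round up to the next whole unit.

n = 24 per group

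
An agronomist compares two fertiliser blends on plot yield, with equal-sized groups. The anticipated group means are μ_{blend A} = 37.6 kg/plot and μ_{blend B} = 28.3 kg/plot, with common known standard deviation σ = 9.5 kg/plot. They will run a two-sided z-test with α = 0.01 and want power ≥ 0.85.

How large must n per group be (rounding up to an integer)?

Standardized effect: d = |μ_{blend A} − μ_{blend B}| / σ = |37.6 − 28.3| / 9.5 = 0.9789
For power 0.85 need Φ(δ − z_{0.005}) = 0.85, so δ = z_{0.005} + z_{0.15} = 2.576 + 1.036 = 3.612.
(The Φ(−δ − z_{α/2}) term is vanishingly small for δ > 0 and is dropped in the standard sample-size formula.)
δ = d·√(n/2) ⇒ n = 2(δ/d)² = 2 × (3.612 / 0.9789)² = 27.23.
Rounding up, n = 28 per group.

n = 28 per group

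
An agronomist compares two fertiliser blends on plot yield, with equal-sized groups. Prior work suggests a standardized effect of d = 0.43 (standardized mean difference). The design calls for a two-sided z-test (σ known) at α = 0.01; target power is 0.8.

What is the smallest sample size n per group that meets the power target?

n = 127 per group

For power 0.8 need Φ(δ − z_{0.005}) = 0.8, so δ = z_{0.005} + z_{0.20} = 2.576 + 0.842 = 3.417.
(The Φ(−δ − z_{α/2}) term is vanishingly small for δ > 0 and is dropped in the standard sample-size formula.)
δ = d·√(n/2) ⇒ n = 2(δ/d)² = 2 × (3.417 / 0.43)² = 126.33.
Rounding up, n = 127 per group.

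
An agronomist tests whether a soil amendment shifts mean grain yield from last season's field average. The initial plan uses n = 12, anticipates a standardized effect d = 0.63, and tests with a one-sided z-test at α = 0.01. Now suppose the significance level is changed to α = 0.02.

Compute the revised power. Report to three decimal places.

δ = d·√n = 0.63 × √12 = 2.1824 (unchanged). New critical value: z_{0.02} = 2.054.
Revised power = P(Z > 2.054 − δ) = Φ(0.129) = 0.5512.

Power ≈ 0.551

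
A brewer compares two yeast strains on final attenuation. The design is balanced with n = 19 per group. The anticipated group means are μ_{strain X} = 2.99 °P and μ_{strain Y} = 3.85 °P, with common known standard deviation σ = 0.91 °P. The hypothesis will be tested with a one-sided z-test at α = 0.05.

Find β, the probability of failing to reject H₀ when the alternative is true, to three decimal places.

Standardized effect: d = |μ_{strain X} − μ_{strain Y}| / σ = |2.99 − 3.85| / 0.91 = 0.9451
Noncentrality parameter: δ = d·√(n/2) = 0.9451 × √(19/2) = 2.9129
Critical value for a one-sided test at α = 0.05: z_α = 1.645.
Power = P(Z > 1.645 − δ) = Φ(1.268) = 0.8976.
Type II error: β = 1 − power = 1 − 0.8976 = 0.1024.

β ≈ 0.102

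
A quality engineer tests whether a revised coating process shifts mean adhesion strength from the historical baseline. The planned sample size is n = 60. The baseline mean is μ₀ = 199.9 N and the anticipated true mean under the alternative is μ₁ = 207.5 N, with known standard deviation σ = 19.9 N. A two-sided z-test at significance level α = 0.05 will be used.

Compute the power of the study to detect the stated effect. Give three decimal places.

Power ≈ 0.841

Standardized effect: d = |μ₁ − μ₀| / σ = |207.5 − 199.9| / 19.9 = 0.3819
Noncentrality parameter: δ = d·√n = 0.3819 × √60 = 2.9583
Two-sided α = 0.05 → critical value z_{0.025} = 1.960.
Power = Φ(δ − 1.960) + Φ(−δ − 1.960) = Φ(0.998) + Φ(-4.918) = 0.8409 + 0.0000 = 0.8409.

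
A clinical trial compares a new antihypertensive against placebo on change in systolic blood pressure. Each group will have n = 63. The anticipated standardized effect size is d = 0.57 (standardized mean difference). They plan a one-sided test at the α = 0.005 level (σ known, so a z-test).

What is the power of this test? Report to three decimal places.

Power ≈ 0.733

Noncentrality parameter: δ = d·√(n/2) = 0.57 × √(63/2) = 3.1991
Critical value for a one-sided test at α = 0.005: z_α = 2.576.
Power = Φ(δ − 2.576) = Φ(0.623) = 0.7335.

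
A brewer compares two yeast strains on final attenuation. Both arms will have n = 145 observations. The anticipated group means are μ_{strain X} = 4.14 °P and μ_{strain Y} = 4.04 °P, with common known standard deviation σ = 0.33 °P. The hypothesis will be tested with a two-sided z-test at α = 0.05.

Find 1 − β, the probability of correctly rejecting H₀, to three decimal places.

Standardized effect: d = |μ_{strain X} − μ_{strain Y}| / σ = |4.14 − 4.04| / 0.33 = 0.3030
Noncentrality parameter: λ = d·√(n/2) = 0.3030 × √(145/2) = 2.5802
Two-sided α = 0.05 → critical value z_{0.025} = 1.960.
Power = Φ(λ − 1.960) + Φ(−λ − 1.960) = Φ(0.620) + Φ(-4.540) = 0.7325 + 0.0000 = 0.7325.

Power ≈ 0.732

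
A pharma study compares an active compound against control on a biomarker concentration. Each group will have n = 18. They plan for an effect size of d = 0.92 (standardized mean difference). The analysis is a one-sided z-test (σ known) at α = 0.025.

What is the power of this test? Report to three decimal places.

Power ≈ 0.788

Noncentrality parameter: δ = d·√(n/2) = 0.92 × √(18/2) = 2.7600
Critical value for a one-sided test at α = 0.025: z_α = 1.960.
Power = P(Z > 1.960 − δ) = Φ(0.800) = 0.7882.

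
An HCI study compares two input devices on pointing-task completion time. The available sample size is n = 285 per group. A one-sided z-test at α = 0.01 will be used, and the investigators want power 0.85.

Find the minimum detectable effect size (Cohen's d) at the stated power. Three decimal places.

Required noncentrality: δ = z_{0.01} + z_{0.15} = 2.326 + 1.036 = 3.363.
δ = d·√(n/2) ⇒ d = δ/√(n/2) = 3.363/√(285/2) = 0.2817.

d ≈ 0.282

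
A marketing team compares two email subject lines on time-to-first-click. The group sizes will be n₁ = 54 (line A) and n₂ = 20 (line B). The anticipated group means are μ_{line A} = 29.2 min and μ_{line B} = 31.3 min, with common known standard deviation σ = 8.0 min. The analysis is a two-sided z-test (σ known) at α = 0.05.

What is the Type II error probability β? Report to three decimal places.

Standardized effect: d = |μ_{line A} − μ_{line B}| / σ = |29.2 − 31.3| / 8.0 = 0.2625
Noncentrality parameter: δ = d / √(1/n₁ + 1/n₂) = 0.2625 / √(1/54 + 1/20) = 1.0028
Two-sided α = 0.05 → critical value z_{0.025} = 1.960.
Power = Φ(δ − 1.960) + Φ(−δ − 1.960) = Φ(-0.957) + Φ(-2.963) = 0.1692 + 0.0015 = 0.1708.
Type II error: β = 1 − power = 1 − 0.1708 = 0.8292.

β ≈ 0.829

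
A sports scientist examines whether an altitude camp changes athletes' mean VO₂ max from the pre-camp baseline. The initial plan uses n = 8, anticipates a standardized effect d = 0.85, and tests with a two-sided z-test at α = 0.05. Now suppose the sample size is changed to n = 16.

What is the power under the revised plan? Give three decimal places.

Power ≈ 0.925

With n = 16: δ = d·√n = 0.85 × √16 = 3.4000. Critical value z_{0.025} = 1.960.
Revised power = Φ(δ − 1.960) + Φ(−δ − 1.960) = Φ(1.440) + Φ(-5.360) = 0.9251 + 0.0000 = 0.9251.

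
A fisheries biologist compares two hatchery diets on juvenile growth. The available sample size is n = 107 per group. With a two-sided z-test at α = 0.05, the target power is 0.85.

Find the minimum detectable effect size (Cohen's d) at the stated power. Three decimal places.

Need Φ(δ − 1.960) = 0.85, so δ = 1.960 + 1.036 = 2.996.
(Lower-tail contribution to power is negligible for δ > 0.)
δ = d·√(n/2) ⇒ d = δ/√(n/2) = 2.996/√(107/2) = 0.4097.

d ≈ 0.410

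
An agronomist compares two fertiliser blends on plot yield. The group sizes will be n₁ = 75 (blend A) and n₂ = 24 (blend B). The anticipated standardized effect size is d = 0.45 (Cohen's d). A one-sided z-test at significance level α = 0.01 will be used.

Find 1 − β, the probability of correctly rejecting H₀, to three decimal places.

Power ≈ 0.342

Noncentrality parameter: δ = d / √(1/n₁ + 1/n₂) = 0.45 / √(1/75 + 1/24) = 1.9188
One-sided α = 0.01 → critical value z_{0.01} = 2.326.
Power = P(Z > 2.326 − δ) = Φ(-0.408) = 0.3418.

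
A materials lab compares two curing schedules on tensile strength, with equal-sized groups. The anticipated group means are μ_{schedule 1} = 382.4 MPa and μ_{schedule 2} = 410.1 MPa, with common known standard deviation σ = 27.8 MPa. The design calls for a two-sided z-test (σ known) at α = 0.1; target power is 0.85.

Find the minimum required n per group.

Standardized effect: d = |μ_{schedule 1} − μ_{schedule 2}| / σ = |382.4 − 410.1| / 27.8 = 0.9964
Set Φ(δ − 1.645) = 0.85; then δ − 1.645 = Φ⁻¹(0.85) = 1.036, giving δ = 2.681.
(Ignoring the negligible lower-tail rejection probability gives the usual closed-form inversion.)
δ = d·√(n/2) ⇒ n = 2(δ/d)² = 2 × (2.681 / 0.9964)² = 14.48.
Rounding up, n = 15 per group.

n = 15 per group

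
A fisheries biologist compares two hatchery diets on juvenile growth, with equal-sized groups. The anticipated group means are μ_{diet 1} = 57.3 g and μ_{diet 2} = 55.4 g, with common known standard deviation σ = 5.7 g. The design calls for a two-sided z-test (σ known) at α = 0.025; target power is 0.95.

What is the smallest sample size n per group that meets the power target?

Standardized effect: d = |μ_{diet 1} − μ_{diet 2}| / σ = |57.3 − 55.4| / 5.7 = 0.3333
For power 0.95 need Φ(δ − z_{0.0125}) = 0.95, so δ = z_{0.0125} + z_{0.05} = 2.241 + 1.645 = 3.886.
(The Φ(−δ − z_{α/2}) term is vanishingly small for δ > 0 and is dropped in the standard sample-size formula.)
δ = d·√(n/2) ⇒ n = 2(δ/d)² = 2 × (3.886 / 0.3333)² = 271.85.
Round up to the next whole unit.

n = 272 per group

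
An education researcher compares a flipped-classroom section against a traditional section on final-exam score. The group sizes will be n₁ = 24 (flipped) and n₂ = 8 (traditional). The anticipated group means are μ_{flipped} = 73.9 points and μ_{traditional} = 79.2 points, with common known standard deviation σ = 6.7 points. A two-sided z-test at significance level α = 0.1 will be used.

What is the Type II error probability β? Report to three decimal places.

β ≈ 0.385

Standardized effect: d = |μ_{flipped} − μ_{traditional}| / σ = |73.9 − 79.2| / 6.7 = 0.7910
Noncentrality parameter: δ = d / √(1/n₁ + 1/n₂) = 0.7910 / √(1/24 + 1/8) = 1.9377
Two-sided α = 0.1 → critical value z_{0.05} = 1.645.
Power = Φ(δ − 1.645) + Φ(−δ − 1.645) = Φ(0.293) + Φ(-3.583) = 0.6152 + 0.0002 = 0.6153.
Type II error: β = 1 − power = 1 − 0.6153 = 0.3847.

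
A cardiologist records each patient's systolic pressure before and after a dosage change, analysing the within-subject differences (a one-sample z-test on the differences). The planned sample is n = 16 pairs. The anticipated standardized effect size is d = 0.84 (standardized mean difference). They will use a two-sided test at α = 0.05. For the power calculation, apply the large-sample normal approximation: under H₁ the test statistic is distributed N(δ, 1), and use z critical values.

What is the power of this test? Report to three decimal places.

Noncentrality parameter: δ = d·√n = 0.84 × √16 = 3.3600
Two-sided α = 0.05 → critical value z_{0.025} = 1.960.
Power = Φ(δ − 1.960) + Φ(−δ − 1.960) = Φ(1.400) + Φ(-5.320) = 0.9192 + 0.0000 = 0.9192.

Power ≈ 0.919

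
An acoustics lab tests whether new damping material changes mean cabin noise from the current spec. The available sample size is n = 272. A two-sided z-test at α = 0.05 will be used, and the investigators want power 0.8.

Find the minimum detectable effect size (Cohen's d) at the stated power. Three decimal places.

d ≈ 0.170

Required noncentrality: δ = z_{0.025} + z_{0.20} = 1.960 + 0.842 = 2.802.
(Lower-tail contribution to power is negligible for δ > 0.)
δ = d·√n ⇒ d = δ/√n = 2.802/√272 = 0.1699.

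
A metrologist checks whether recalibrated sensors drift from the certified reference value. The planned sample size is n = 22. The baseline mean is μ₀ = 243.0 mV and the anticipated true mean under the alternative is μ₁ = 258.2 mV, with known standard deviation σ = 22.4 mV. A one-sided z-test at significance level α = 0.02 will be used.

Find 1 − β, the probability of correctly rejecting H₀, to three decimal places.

Power ≈ 0.871

Standardized effect: d = |μ₁ − μ₀| / σ = |258.2 − 243.0| / 22.4 = 0.6786
Noncentrality parameter: δ = d·√n = 0.6786 × √22 = 3.1828
Critical value for a one-sided test at α = 0.02: z_α = 2.054.
Power = Φ(δ − 2.054) = Φ(1.129) = 0.8706.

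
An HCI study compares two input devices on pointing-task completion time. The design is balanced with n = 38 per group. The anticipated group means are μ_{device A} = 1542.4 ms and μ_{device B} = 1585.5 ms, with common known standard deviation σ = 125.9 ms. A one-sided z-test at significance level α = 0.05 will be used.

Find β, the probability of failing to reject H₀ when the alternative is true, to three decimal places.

β ≈ 0.561

Standardized effect: d = |μ_{device A} − μ_{device B}| / σ = |1542.4 − 1585.5| / 125.9 = 0.3423
Noncentrality parameter: δ = d·√(n/2) = 0.3423 × √(38/2) = 1.4922
One-sided α = 0.05 → critical value z_{0.05} = 1.645.
Power = P(Z > 1.645 − δ) = Φ(-0.153) = 0.4393.
Type II error: β = 1 − power = 1 − 0.4393 = 0.5607.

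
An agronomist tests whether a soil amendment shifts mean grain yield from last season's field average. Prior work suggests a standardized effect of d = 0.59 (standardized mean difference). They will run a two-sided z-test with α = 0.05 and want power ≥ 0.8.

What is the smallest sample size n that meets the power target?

n = 23

For power 0.8 need Φ(δ − z_{0.025}) = 0.8, so δ = z_{0.025} + z_{0.20} = 1.960 + 0.842 = 2.802.
(Ignoring the negligible lower-tail rejection probability gives the usual closed-form inversion.)
δ = d·√n ⇒ n = (δ/d)² = (2.802 / 0.59)² = 22.55.
Rounding up, n = 23.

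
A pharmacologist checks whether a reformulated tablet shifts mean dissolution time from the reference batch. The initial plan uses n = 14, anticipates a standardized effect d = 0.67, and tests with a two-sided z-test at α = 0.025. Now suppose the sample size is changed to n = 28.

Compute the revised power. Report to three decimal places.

With n = 28: δ = d·√n = 0.67 × √28 = 3.5453. Critical value z_{0.0125} = 2.241.
Revised power = Φ(δ − 2.241) + Φ(−δ − 2.241) = Φ(1.304) + Φ(-5.787) = 0.9039 + 0.0000 = 0.9039.

Power ≈ 0.904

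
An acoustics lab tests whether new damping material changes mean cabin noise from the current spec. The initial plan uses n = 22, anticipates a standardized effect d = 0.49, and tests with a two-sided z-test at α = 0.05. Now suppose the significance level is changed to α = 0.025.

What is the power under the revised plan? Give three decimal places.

Power ≈ 0.523

δ = d·√n = 0.49 × √22 = 2.2983 (unchanged). New critical value: z_{0.0125} = 2.241.
Revised power = Φ(δ − 2.241) + Φ(−δ − 2.241) = Φ(0.057) + Φ(-4.540) = 0.5227 + 0.0000 = 0.5227.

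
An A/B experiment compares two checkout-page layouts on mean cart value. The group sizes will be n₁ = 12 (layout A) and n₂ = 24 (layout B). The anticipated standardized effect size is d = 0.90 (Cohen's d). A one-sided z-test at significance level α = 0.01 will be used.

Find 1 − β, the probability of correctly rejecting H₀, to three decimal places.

Noncentrality parameter: δ = d / √(1/n₁ + 1/n₂) = 0.90 / √(1/12 + 1/24) = 2.5456
Critical value for a one-sided test at α = 0.01: z_α = 2.326.
Power = P(Z > 2.326 − δ) = Φ(0.219) = 0.5868.

Power ≈ 0.587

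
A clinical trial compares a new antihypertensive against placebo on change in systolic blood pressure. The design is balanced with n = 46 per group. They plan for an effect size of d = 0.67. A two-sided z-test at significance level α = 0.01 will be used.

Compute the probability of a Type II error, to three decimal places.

Noncentrality parameter: δ = d·√(n/2) = 0.67 × √(46/2) = 3.2132
Two-sided α = 0.01 → critical value z_{0.005} = 2.576.
Power = Φ(δ − 2.576) + Φ(−δ − 2.576) = Φ(0.637) + Φ(-5.789) = 0.7381 + 0.0000 = 0.7381.
Type II error: β = 1 − power = 1 − 0.7381 = 0.2619.

β ≈ 0.262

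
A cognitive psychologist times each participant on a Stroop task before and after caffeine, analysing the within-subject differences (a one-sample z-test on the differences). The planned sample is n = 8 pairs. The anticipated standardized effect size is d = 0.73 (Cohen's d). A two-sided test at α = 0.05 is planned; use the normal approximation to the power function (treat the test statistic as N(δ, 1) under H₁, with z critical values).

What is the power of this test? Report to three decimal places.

Noncentrality parameter: λ = d·√n = 0.73 × √8 = 2.0648
Critical value for a two-sided test at α = 0.05: z_{α/2} = 1.960.
Power = Φ(λ − 1.960) + Φ(−λ − 1.960) = Φ(0.105) + Φ(-4.025) = 0.5417 + 0.0000 = 0.5418.

Power ≈ 0.542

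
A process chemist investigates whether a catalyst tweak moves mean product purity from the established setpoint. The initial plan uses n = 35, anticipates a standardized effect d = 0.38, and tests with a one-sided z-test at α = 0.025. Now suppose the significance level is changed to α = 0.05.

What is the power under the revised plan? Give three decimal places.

Power ≈ 0.727

δ = d·√n = 0.38 × √35 = 2.2481 (unchanged). New critical value: z_{0.05} = 1.645.
Revised power = Φ(δ − 1.645) = Φ(0.603) = 0.7268.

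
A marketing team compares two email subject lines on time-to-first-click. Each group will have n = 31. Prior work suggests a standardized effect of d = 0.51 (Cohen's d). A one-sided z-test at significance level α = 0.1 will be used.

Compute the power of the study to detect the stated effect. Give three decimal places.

Noncentrality parameter: δ = d·√(n/2) = 0.51 × √(31/2) = 2.0079
One-sided α = 0.1 → critical value z_{0.1} = 1.282.
Power = Φ(δ − 1.282) = Φ(0.726) = 0.7662.

Power ≈ 0.766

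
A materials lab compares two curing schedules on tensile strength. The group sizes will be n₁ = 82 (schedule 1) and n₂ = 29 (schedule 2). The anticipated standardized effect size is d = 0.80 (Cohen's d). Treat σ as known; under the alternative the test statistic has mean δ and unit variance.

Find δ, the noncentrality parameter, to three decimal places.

δ = d / √(1/n₁ + 1/n₂) = 0.80 / √(1/82 + 1/29) = 3.7028

δ ≈ 3.703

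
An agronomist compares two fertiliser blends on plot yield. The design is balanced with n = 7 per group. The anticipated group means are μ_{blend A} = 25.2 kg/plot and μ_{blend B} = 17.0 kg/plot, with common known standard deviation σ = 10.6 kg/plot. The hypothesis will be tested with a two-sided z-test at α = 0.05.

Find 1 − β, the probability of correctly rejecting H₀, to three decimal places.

Power ≈ 0.304

Standardized effect: d = |μ_{blend A} − μ_{blend B}| / σ = |25.2 − 17.0| / 10.6 = 0.7736
Noncentrality parameter: δ = d·√(n/2) = 0.7736 × √(7/2) = 1.4472
Critical value for a two-sided test at α = 0.05: z_{α/2} = 1.960.
Power = Φ(δ − 1.960) + Φ(−δ − 1.960) = Φ(-0.513) + Φ(-3.407) = 0.3041 + 0.0003 = 0.3044.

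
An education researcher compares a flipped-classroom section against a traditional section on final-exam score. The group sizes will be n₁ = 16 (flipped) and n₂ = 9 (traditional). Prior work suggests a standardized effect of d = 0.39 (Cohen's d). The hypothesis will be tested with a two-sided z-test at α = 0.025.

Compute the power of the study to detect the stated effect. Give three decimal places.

Power ≈ 0.097

Noncentrality parameter: δ = d / √(1/n₁ + 1/n₂) = 0.39 / √(1/16 + 1/9) = 0.9360
Two-sided α = 0.025 → critical value z_{0.0125} = 2.241.
Power = Φ(δ − 2.241) + Φ(−δ − 2.241) = Φ(-1.305) + Φ(-3.177) = 0.0959 + 0.0007 = 0.0966.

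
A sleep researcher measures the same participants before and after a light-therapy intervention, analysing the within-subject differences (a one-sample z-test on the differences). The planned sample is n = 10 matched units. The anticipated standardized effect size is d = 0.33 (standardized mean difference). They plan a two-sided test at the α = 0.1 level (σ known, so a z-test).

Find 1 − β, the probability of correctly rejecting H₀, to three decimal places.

Noncentrality parameter: δ = d·√n = 0.33 × √10 = 1.0436
Two-sided α = 0.1 → critical value z_{0.05} = 1.645.
Power = Φ(δ − 1.645) + Φ(−δ − 1.645) = Φ(-0.601) + Φ(-2.688) = 0.2738 + 0.0036 = 0.2774.

Power ≈ 0.277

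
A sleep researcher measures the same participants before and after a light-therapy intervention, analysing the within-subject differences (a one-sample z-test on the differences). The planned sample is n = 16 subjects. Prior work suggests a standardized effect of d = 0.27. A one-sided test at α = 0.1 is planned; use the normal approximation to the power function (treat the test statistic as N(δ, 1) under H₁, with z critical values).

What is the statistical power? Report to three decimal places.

Noncentrality parameter: λ = d·√n = 0.27 × √16 = 1.0800
Critical value for a one-sided test at α = 0.1: z_α = 1.282.
Power = Φ(λ − 1.282) = Φ(-0.202) = 0.4201.

Power ≈ 0.420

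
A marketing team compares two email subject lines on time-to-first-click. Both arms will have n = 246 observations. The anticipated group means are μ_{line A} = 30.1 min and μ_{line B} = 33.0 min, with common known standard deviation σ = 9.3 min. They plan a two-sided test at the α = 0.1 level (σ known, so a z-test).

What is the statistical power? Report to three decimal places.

Power ≈ 0.965

Standardized effect: d = |μ_{line A} − μ_{line B}| / σ = |30.1 − 33.0| / 9.3 = 0.3118
Noncentrality parameter: δ = d·√(n/2) = 0.3118 × √(246/2) = 3.4583
Two-sided α = 0.1 → critical value z_{0.05} = 1.645.
Power = Φ(δ − 1.645) + Φ(−δ − 1.645) = Φ(1.813) + Φ(-5.103) = 0.9651 + 0.0000 = 0.9651.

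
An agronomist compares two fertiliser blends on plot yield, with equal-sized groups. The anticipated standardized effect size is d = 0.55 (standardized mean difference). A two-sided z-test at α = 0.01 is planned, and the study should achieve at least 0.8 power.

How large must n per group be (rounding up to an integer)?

For power 0.8 need Φ(δ − z_{0.005}) = 0.8, so δ = z_{0.005} + z_{0.20} = 2.576 + 0.842 = 3.417.
(For δ > 0 the lower-tail rejection region contributes negligibly to power, so the one-term inversion is standard.)
δ = d·√(n/2) ⇒ n = 2(δ/d)² = 2 × (3.417 / 0.55)² = 77.22.
Rounding up, n = 78 per group.

n = 78 per group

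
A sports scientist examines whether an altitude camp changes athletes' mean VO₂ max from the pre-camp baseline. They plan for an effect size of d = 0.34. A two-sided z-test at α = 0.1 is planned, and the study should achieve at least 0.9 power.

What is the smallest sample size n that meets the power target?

For power 0.9 need Φ(δ − z_{0.05}) = 0.9, so δ = z_{0.05} + z_{0.10} = 1.645 + 1.282 = 2.926.
(Ignoring the negligible lower-tail rejection probability gives the usual closed-form inversion.)
δ = d·√n ⇒ n = (δ/d)² = (2.926 / 0.34)² = 74.08.
Round up to the next whole unit.

n = 75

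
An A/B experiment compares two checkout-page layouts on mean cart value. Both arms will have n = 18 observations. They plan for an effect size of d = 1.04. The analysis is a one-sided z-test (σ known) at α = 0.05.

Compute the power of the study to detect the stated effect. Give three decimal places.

Power ≈ 0.930

Noncentrality parameter: δ = d·√(n/2) = 1.04 × √(18/2) = 3.1200
Critical value for a one-sided test at α = 0.05: z_α = 1.645.
Power = Φ(δ − 1.645) = Φ(1.475) = 0.9299.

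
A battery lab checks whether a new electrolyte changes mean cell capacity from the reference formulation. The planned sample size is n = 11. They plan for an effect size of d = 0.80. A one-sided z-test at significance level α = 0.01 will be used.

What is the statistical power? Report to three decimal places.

Noncentrality parameter: δ = d·√n = 0.80 × √11 = 2.6533
One-sided α = 0.01 → critical value z_{0.01} = 2.326.
Power = Φ(δ − 2.326) = Φ(0.327) = 0.6281.

Power ≈ 0.628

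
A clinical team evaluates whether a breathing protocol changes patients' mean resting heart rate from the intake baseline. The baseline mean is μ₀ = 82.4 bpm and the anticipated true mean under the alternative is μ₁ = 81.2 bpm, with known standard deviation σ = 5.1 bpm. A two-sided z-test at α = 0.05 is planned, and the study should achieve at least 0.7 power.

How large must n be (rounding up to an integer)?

Standardized effect: d = |μ₁ − μ₀| / σ = |81.2 − 82.4| / 5.1 = 0.2353
Set Φ(δ − 1.960) = 0.7; then δ − 1.960 = Φ⁻¹(0.7) = 0.524, giving δ = 2.484.
(For δ > 0 the lower-tail rejection region contributes negligibly to power, so the one-term inversion is standard.)
δ = d·√n ⇒ n = (δ/d)² = (2.484 / 0.2353)² = 111.48.
Round up to the next whole unit.

n = 112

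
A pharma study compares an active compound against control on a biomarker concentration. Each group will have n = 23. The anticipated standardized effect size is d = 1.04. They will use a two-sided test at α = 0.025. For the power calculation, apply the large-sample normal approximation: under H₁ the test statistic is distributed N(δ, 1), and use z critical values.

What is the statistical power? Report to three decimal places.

Noncentrality parameter: δ = d·√(n/2) = 1.04 × √(23/2) = 3.5268
Two-sided α = 0.025 → critical value z_{0.0125} = 2.241.
Power = Φ(δ − 2.241) + Φ(−δ − 2.241) = Φ(1.285) + Φ(-5.768) = 0.9007 + 0.0000 = 0.9007.

Power ≈ 0.901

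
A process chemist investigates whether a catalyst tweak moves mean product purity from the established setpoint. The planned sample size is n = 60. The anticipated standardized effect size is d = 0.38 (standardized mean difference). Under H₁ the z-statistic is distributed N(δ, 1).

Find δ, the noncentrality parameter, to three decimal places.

δ = d·√n = 0.38 × √60 = 2.9435

δ ≈ 2.943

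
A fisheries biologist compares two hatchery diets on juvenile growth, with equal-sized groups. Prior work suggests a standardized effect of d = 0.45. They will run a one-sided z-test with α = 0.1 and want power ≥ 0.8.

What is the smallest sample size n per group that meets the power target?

Set Φ(δ − 1.282) = 0.8; then δ − 1.282 = Φ⁻¹(0.8) = 0.842, giving δ = 2.123.
δ = d·√(n/2) ⇒ n = 2(δ/d)² = 2 × (2.123 / 0.45)² = 44.52.
Rounding up, n = 45 per group.

n = 45 per group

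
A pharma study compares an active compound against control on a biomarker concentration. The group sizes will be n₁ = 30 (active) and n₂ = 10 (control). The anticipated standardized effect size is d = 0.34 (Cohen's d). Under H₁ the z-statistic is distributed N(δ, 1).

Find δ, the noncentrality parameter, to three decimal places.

δ ≈ 0.931

δ = d / √(1/n₁ + 1/n₂) = 0.34 / √(1/30 + 1/10) = 0.9311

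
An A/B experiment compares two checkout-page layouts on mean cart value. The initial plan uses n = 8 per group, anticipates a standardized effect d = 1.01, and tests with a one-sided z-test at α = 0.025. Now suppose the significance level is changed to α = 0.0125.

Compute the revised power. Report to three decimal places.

Power ≈ 0.412

δ = d·√(n/2) = 1.01 × √(8/2) = 2.0200 (unchanged). New critical value: z_{0.0125} = 2.241.
Revised power = Φ(δ − 2.241) = Φ(-0.221) = 0.4124.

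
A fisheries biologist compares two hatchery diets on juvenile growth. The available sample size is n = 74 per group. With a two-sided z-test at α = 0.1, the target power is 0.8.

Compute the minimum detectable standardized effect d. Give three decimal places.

d ≈ 0.409

Required noncentrality: δ = z_{0.05} + z_{0.20} = 1.645 + 0.842 = 2.486.
(Lower-tail contribution to power is negligible for δ > 0.)
δ = d·√(n/2) ⇒ d = δ/√(n/2) = 2.486/√(74/2) = 0.4088.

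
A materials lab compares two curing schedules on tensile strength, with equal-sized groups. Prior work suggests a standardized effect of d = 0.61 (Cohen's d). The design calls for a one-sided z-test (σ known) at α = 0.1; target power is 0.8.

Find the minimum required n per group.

n = 25 per group

For power 0.8 need Φ(δ − z_{0.1}) = 0.8, so δ = z_{0.1} + z_{0.20} = 1.282 + 0.842 = 2.123.
δ = d·√(n/2) ⇒ n = 2(δ/d)² = 2 × (2.123 / 0.61)² = 24.23.
Round up to the next whole unit.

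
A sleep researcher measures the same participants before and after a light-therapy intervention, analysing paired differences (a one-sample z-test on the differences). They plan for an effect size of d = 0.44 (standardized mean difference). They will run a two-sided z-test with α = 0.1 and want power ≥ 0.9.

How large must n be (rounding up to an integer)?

n = 45

For power 0.9 need Φ(δ − z_{0.05}) = 0.9, so δ = z_{0.05} + z_{0.10} = 1.645 + 1.282 = 2.926.
(The Φ(−δ − z_{α/2}) term is vanishingly small for δ > 0 and is dropped in the standard sample-size formula.)
δ = d·√n ⇒ n = (δ/d)² = (2.926 / 0.44)² = 44.23.
Rounding up, n = 45.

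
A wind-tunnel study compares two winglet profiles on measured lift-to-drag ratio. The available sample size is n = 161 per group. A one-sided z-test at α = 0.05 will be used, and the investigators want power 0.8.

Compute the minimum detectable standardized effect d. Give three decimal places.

Required noncentrality: δ = z_{0.05} + z_{0.20} = 1.645 + 0.842 = 2.486.
δ = d·√(n/2) ⇒ d = δ/√(n/2) = 2.486/√(161/2) = 0.2771.

d ≈ 0.277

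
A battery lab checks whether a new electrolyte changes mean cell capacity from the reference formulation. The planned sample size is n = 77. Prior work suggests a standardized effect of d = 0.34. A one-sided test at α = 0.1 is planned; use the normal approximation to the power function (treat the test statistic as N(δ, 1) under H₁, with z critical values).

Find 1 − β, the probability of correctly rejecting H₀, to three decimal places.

Power ≈ 0.956

Noncentrality parameter: δ = d·√n = 0.34 × √77 = 2.9835
One-sided α = 0.1 → critical value z_{0.1} = 1.282.
Power = Φ(δ − 1.282) = Φ(1.702) = 0.9556.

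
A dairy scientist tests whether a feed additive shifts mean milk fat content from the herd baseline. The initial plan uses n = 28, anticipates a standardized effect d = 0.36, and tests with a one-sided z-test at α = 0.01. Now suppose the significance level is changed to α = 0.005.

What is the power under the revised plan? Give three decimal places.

δ = d·√n = 0.36 × √28 = 1.9049 (unchanged). New critical value: z_{0.005} = 2.576.
Revised power = P(Z > 2.576 − δ) = Φ(-0.671) = 0.2511.

Power ≈ 0.251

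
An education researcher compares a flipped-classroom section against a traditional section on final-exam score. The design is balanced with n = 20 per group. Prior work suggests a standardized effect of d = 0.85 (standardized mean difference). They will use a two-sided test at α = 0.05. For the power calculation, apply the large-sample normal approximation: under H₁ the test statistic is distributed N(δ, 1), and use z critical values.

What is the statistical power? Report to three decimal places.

Noncentrality parameter: δ = d·√(n/2) = 0.85 × √(20/2) = 2.6879
Critical value for a two-sided test at α = 0.05: z_{α/2} = 1.960.
Power = Φ(δ − 1.960) + Φ(−δ − 1.960) = Φ(0.728) + Φ(-4.648) = 0.7667 + 0.0000 = 0.7667.

Power ≈ 0.767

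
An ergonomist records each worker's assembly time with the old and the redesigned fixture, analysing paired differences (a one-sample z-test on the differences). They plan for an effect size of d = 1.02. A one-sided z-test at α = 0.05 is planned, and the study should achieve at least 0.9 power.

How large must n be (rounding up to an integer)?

n = 9

For power 0.9 need Φ(δ − z_{0.05}) = 0.9, so δ = z_{0.05} + z_{0.10} = 1.645 + 1.282 = 2.926.
δ = d·√n ⇒ n = (δ/d)² = (2.926 / 1.02)² = 8.23.
Round up to the next whole unit.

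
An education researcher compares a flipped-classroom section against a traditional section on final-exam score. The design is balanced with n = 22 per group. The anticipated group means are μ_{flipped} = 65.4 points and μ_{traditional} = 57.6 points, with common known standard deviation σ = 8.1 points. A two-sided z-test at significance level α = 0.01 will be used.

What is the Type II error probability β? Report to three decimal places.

β ≈ 0.268

Standardized effect: d = |μ_{flipped} − μ_{traditional}| / σ = |65.4 − 57.6| / 8.1 = 0.9630
Noncentrality parameter: δ = d·√(n/2) = 0.9630 × √(22/2) = 3.1938
Critical value for a two-sided test at α = 0.01: z_{α/2} = 2.576.
Power = Φ(δ − 2.576) + Φ(−δ − 2.576) = Φ(0.618) + Φ(-5.770) = 0.7317 + 0.0000 = 0.7317.
Type II error: β = 1 − power = 1 − 0.7317 = 0.2683.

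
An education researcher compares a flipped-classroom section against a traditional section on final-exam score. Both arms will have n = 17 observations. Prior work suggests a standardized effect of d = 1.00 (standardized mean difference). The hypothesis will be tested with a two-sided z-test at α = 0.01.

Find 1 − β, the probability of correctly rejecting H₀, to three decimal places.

Noncentrality parameter: δ = d·√(n/2) = 1.00 × √(17/2) = 2.9155
Two-sided α = 0.01 → critical value z_{0.005} = 2.576.
Power = Φ(δ − 2.576) + Φ(−δ − 2.576) = Φ(0.340) + Φ(-5.491) = 0.6329 + 0.0000 = 0.6329.

Power ≈ 0.633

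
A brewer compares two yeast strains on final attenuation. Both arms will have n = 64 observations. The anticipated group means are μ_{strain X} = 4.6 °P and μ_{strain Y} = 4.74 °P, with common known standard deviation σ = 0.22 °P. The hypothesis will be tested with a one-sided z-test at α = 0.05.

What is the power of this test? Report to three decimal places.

Power ≈ 0.975

Standardized effect: d = |μ_{strain X} − μ_{strain Y}| / σ = |4.6 − 4.74| / 0.22 = 0.6364
Noncentrality parameter: δ = d·√(n/2) = 0.6364 × √(64/2) = 3.5998
One-sided α = 0.05 → critical value z_{0.05} = 1.645.
Power = Φ(δ − 1.645) = Φ(1.955) = 0.9747.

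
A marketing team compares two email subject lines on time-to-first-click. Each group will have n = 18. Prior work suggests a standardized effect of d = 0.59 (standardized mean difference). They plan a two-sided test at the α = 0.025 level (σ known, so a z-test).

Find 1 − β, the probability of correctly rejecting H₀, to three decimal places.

Noncentrality parameter: δ = d·√(n/2) = 0.59 × √(18/2) = 1.7700
Critical value for a two-sided test at α = 0.025: z_{α/2} = 2.241.
Power = Φ(δ − 2.241) + Φ(−δ − 2.241) = Φ(-0.471) + Φ(-4.011) = 0.3187 + 0.0000 = 0.3187.

Power ≈ 0.319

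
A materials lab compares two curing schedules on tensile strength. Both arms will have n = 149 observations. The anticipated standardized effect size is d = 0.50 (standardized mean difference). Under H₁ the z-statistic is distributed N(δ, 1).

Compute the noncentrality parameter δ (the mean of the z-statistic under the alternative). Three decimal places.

δ = d·√(n/2) = 0.50 × √(149/2) = 4.3157

δ ≈ 4.316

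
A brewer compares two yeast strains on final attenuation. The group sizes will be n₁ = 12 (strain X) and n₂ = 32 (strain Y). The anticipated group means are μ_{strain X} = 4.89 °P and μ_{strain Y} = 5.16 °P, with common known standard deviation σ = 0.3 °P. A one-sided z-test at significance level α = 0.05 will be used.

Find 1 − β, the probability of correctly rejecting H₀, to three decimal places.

Standardized effect: d = |μ_{strain X} − μ_{strain Y}| / σ = |4.89 − 5.16| / 0.3 = 0.9000
Noncentrality parameter: δ = d / √(1/n₁ + 1/n₂) = 0.9000 / √(1/12 + 1/32) = 2.6588
One-sided α = 0.05 → critical value z_{0.05} = 1.645.
Power = P(Z > 1.645 − δ) = Φ(1.014) = 0.8447.

Power ≈ 0.845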